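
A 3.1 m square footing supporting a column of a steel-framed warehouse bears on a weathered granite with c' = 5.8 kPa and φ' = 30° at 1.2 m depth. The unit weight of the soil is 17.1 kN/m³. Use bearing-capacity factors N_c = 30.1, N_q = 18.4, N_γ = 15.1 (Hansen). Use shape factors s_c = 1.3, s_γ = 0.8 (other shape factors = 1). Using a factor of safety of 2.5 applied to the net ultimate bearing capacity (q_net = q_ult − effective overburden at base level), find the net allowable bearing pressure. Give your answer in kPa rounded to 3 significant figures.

Overburden at base level: q = 17.1 × 1.2 = 20.52 kPa.
Cohesion term c·N_c·s_c = 5.8 × 30.1 × 1.3 = 226.95 kPa; surcharge term q·N_q = 20.52 × 18.4 = 377.57 kPa; self-weight term 0.5·γ·B·N_γ·s_γ = 0.5 × 17.1 × 3.1 × 15.1 × 0.8 = 320.18 kPa.
q_ult = 226.95 + 377.57 + 320.18 = 924.7 kPa.
Net ultimate: q_net = 924.7 − 20.52 = 904.18 kPa.
q_all(net) = 904.18 / 2.5 = 361.67 kPa.

q_all(net) ≈ 362 kPa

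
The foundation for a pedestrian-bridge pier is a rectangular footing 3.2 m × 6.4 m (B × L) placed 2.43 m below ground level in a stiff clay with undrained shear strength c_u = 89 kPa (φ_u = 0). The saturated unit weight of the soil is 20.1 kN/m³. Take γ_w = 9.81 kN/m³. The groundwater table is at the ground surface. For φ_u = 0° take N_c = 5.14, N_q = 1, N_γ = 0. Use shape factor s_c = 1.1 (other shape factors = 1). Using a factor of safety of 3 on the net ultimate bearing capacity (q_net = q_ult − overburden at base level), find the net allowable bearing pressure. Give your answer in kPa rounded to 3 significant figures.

With the water table at the surface the whole profile is submerged: γ' = 20.1 − 9.81 = 10.29 kN/m³, so q = γ'·D_f = 25.005 kPa.
q_ult = c·N_c·s_c + q·N_q
     = 89 × 5.14 × 1.1 + 25.005 × 1
     = 503.21 + 25.005 = 528.21 kPa.
q_net = 528.21 − 25.005 = 503.21 kPa.
q_all(net) = 503.21 / 3 = 167.74 kPa.

q_all(net) ≈ 168 kPa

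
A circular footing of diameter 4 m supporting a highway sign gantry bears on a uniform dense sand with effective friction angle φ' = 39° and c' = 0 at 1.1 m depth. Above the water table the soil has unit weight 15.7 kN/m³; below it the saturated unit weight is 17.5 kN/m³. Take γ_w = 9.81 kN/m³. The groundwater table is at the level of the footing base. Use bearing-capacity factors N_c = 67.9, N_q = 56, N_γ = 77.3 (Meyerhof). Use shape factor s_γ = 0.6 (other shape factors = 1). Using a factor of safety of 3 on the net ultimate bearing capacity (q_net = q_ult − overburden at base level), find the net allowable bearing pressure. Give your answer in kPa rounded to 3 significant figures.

q_all(net) ≈ 554 kPa

Effective surcharge at the founding depth q = γ·D_f = 15.7 × 1.1 = 17.27 kPa.
The water table coincides with the base, so in the self-weight term γ → γ' = 7.69 kN/m³.
q_ult = q·N_q + 0.5·γ·B·N_γ·s_γ
     = 17.27 × 56 + 0.5 × 7.69 × 4 × 77.3 × 0.6
     = 967.12 + 713.32 = 1680.4 kPa.
q_net = 1680.4 − 17.27 = 1663.2 kPa.
q_all(net) = 1663.2 / 3 = 554.39 kPa.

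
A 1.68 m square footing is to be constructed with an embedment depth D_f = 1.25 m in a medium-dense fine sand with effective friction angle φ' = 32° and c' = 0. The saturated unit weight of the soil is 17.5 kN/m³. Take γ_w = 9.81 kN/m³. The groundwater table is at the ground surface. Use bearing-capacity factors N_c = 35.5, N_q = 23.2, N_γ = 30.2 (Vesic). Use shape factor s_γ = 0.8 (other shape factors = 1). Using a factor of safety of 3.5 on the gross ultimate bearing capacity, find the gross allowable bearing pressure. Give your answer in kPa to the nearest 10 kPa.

q_all ≈ 110 kPa

γ' = 17.5 − 9.81 = 7.69 kN/m³ (submerged throughout). q = 7.69 × 1.25 = 9.6125 kPa; the same γ' applies in the ½γBN_γ term.
q·N_q = 9.6125 × 23.2 = 223.01 kPa
0.5·γ·B·N_γ·s_γ = 0.5 × 7.69 × 1.68 × 30.2 × 0.8 = 156.06 kPa
q_ult = 223.01 + 156.06 = 379.07 kPa.
q_all = 379.07 / 3.5 = 108.31 kPa.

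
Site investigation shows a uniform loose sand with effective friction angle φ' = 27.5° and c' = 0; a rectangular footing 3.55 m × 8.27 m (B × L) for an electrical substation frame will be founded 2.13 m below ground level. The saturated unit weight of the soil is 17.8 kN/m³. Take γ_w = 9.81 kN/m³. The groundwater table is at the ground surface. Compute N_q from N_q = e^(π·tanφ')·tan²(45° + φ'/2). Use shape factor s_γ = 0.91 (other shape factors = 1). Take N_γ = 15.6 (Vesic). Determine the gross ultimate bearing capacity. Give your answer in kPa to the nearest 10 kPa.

tan27.5° = 0.5206, so N_q = e^(π×0.5206)·tan²(58.75°) = 5.132 × 2.716 = 13.94.
Water table at ground surface, so effective unit weight γ' = 17.8 − 9.81 = 7.99 kN/m³ is used throughout; overburden q = 7.99 × 2.13 = 17.019 kPa; the same γ' applies in the ½γBN_γ term.
Surcharge term q·N_q = 17.019 × 13.936 = 237.17 kPa; self-weight term 0.5·γ·B·N_γ·s_γ = 0.5 × 7.99 × 3.55 × 15.6 × 0.91 = 201.33 kPa.
q_ult = 237.17 + 201.33 = 438.5 kPa.

q_ult ≈ 440 kPa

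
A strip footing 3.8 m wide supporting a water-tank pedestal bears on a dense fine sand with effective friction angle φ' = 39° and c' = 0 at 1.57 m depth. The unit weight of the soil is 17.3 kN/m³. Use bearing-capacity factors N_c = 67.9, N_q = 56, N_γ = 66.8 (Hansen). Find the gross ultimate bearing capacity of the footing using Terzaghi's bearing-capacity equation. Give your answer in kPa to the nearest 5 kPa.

q_ult ≈ 3715 kPa

Effective surcharge at the founding depth q = γ·D_f = 17.3 × 1.57 = 27.161 kPa.
q_ult = q·N_q + 0.5·γ·B·N_γ
     = 27.161 × 56 + 0.5 × 17.3 × 3.8 × 66.8
     = 1521 + 2195.7 = 3716.7 kPa.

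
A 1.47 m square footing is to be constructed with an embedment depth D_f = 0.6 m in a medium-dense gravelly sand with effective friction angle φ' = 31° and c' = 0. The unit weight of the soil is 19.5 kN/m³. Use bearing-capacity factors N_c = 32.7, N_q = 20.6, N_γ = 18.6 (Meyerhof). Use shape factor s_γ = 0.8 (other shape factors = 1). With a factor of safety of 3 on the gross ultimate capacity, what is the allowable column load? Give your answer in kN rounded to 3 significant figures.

P_all ≈ 327 kN

Overburden at base level: q = 19.5 × 0.6 = 11.7 kPa.
Surcharge term q·N_q = 11.7 × 20.6 = 241.02 kPa; self-weight term 0.5·γ·B·N_γ·s_γ = 0.5 × 19.5 × 1.47 × 18.6 × 0.8 = 213.27 kPa.
q_ult = 241.02 + 213.27 = 454.29 kPa.
Gross allowable pressure q_all = 454.29 / 3 = 151.43 kPa.
Footing area = 2.1609 m², so allowable column load = 151.43 × 2.1609 = 327.22 kN.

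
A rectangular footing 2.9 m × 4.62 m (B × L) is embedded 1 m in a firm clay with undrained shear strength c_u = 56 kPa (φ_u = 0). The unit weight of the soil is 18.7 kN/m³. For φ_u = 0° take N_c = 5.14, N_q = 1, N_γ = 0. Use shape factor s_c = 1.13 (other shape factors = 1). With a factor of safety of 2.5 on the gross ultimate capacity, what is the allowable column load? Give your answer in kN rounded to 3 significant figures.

q = γ·D_f = 18.7 × 1 = 18.7 kPa.
c·N_c·s_c = 56 × 5.14 × 1.13 = 325.26 kPa
q·N_q = 18.7 × 1 = 18.7 kPa
q_ult = 325.26 + 18.7 = 343.96 kPa.
Gross allowable pressure q_all = 343.96 / 2.5 = 137.58 kPa.
Footing area = 13.398 m², so allowable column load = 137.58 × 13.398 = 1843.3 kN.

P_all ≈ 1840 kN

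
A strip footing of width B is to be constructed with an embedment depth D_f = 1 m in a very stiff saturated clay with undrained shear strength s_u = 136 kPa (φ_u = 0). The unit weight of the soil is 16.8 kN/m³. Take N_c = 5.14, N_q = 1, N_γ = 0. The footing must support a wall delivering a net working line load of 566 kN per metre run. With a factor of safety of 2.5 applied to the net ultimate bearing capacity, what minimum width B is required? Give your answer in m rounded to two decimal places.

Effective surcharge at the founding depth q = γ·D_f = 16.8 × 1 = 16.8 kPa.
q_ult = c·N_c + q·N_q
     = 136 × 5.14 + 16.8 × 1
     = 699.04 + 16.8 = 715.84 kPa.
For φ = 0 the ½γBN_γ term vanishes, so q_ult is independent of B. q_net = 715.84 − 16.8 = 699.04 kPa; q_all(net) = 699.04/2.5 = 279.62 kPa.
Required width B = w / q_all(net) = 566 / 279.62 = 2.024 m.

B = 2.02 m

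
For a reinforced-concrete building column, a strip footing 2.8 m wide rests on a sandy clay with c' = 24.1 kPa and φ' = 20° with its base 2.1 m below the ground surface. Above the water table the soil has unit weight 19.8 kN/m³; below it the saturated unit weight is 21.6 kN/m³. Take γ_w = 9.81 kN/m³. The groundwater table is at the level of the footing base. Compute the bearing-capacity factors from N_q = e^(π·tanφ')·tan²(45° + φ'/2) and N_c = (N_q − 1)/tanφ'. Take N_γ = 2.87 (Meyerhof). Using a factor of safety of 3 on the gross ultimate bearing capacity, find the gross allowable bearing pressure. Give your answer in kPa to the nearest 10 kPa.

q_all ≈ 220 kPa

N_q = e^(π·tan20°)·tan²(55°) = 6.4; N_c = (N_q − 1)/tanφ' = 14.83.
Overburden at base level: q = 19.8 × 2.1 = 41.58 kPa.
Below the base the soil is submerged, so the ½γBN_γ term uses γ' = 21.6 − 9.81 = 11.79 kN/m³.
Cohesion term c·N_c = 24.1 × 14.835 = 357.52 kPa; surcharge term q·N_q = 41.58 × 6.3994 = 266.09 kPa; self-weight term 0.5·γ·B·N_γ = 0.5 × 11.79 × 2.8 × 2.87 = 47.372 kPa.
q_ult = 357.52 + 266.09 + 47.372 = 670.98 kPa.
q_all = 670.98 / 3 = 223.66 kPa.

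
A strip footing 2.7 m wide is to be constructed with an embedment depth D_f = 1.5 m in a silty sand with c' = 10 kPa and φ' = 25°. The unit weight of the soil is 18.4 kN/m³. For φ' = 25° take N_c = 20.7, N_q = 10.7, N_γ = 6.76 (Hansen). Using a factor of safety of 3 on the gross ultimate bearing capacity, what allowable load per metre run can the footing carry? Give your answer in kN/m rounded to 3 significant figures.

≈ 603 kN/m

Effective surcharge at the founding depth q = γ·D_f = 18.4 × 1.5 = 27.6 kPa.
q_ult = c·N_c + q·N_q + 0.5·γ·B·N_γ
     = 10 × 20.7 + 27.6 × 10.7 + 0.5 × 18.4 × 2.7 × 6.76
     = 207 + 295.32 + 167.92 = 670.24 kPa.
Gross allowable pressure q_all = 670.24 / 3 = 223.41 kPa.
Allowable wall load = q_all × B = 223.41 × 2.7 = 603.21 kN per metre run.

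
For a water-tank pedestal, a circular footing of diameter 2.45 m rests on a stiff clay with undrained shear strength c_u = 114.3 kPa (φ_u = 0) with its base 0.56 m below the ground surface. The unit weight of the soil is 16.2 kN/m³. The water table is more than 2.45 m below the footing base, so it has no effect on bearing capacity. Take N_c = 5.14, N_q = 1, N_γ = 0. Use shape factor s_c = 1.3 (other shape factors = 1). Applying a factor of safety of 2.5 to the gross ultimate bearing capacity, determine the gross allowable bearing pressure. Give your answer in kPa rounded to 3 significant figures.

Overburden at base level: q = 16.2 × 0.56 = 9.072 kPa.
Cohesion term c·N_c·s_c = 114.3 × 5.14 × 1.3 = 763.75 kPa; surcharge term q·N_q = 9.072 × 1 = 9.072 kPa.
q_ult = 763.75 + 9.072 = 772.82 kPa.
q_all = q_ult / FS = 772.82 / 2.5 = 309.13 kPa.

q_all ≈ 309 kPa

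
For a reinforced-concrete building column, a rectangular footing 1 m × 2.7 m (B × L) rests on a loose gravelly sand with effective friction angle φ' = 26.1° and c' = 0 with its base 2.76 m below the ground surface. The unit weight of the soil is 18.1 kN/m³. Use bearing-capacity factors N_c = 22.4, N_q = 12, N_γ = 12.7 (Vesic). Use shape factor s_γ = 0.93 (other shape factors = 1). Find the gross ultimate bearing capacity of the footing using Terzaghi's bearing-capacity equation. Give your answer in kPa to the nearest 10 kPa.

q_ult ≈ 710 kPa

Overburden at base level: q = 18.1 × 2.76 = 49.956 kPa.
Surcharge term q·N_q = 49.956 × 12 = 599.47 kPa; self-weight term 0.5·γ·B·N_γ·s_γ = 0.5 × 18.1 × 1 × 12.7 × 0.93 = 106.89 kPa.
q_ult = 599.47 + 106.89 = 706.36 kPa.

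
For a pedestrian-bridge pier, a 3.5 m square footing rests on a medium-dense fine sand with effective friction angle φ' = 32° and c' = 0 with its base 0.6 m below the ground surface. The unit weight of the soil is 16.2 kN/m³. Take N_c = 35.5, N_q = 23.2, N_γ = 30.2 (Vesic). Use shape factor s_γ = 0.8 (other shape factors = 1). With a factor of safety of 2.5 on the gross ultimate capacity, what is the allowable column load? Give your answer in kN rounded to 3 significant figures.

Overburden at base level: q = 16.2 × 0.6 = 9.72 kPa.
Surcharge term q·N_q = 9.72 × 23.2 = 225.5 kPa; self-weight term 0.5·γ·B·N_γ·s_γ = 0.5 × 16.2 × 3.5 × 30.2 × 0.8 = 684.94 kPa.
q_ult = 225.5 + 684.94 = 910.44 kPa.
Gross allowable pressure q_all = 910.44 / 2.5 = 364.18 kPa.
Footing area = 12.25 m², so allowable column load = 364.18 × 12.25 = 4461.2 kN.

P_all ≈ 4460 kN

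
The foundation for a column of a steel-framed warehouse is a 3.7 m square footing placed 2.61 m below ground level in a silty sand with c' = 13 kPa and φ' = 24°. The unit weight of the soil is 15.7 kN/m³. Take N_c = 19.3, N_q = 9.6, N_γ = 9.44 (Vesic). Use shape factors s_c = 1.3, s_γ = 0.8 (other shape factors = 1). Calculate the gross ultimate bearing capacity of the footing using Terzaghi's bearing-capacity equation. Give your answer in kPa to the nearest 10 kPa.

q_ult ≈ 940 kPa

q = γ·D_f = 15.7 × 2.61 = 40.977 kPa.
c·N_c·s_c = 13 × 19.3 × 1.3 = 326.17 kPa
q·N_q = 40.977 × 9.6 = 393.38 kPa
0.5·γ·B·N_γ·s_γ = 0.5 × 15.7 × 3.7 × 9.44 × 0.8 = 219.35 kPa
q_ult = 326.17 + 393.38 + 219.35 = 938.9 kPa.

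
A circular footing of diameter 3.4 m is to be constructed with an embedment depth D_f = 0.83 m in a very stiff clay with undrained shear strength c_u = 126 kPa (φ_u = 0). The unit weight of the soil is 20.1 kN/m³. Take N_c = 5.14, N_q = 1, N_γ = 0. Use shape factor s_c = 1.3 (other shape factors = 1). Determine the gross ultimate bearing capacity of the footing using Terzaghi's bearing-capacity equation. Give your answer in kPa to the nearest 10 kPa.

q_ult ≈ 860 kPa

Overburden at base level: q = 20.1 × 0.83 = 16.683 kPa.
Cohesion term c·N_c·s_c = 126 × 5.14 × 1.3 = 841.93 kPa; surcharge term q·N_q = 16.683 × 1 = 16.683 kPa.
q_ult = 841.93 + 16.683 = 858.62 kPa.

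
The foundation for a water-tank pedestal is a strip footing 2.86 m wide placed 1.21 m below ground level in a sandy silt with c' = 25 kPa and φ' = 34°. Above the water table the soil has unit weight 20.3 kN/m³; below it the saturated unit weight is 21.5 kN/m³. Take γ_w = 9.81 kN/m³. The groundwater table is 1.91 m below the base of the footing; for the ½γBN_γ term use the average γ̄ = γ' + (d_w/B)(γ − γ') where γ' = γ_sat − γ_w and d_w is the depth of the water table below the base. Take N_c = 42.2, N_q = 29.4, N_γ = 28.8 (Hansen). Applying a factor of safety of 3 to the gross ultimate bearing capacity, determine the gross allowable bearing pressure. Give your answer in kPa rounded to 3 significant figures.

Overburden at base level: q = 20.3 × 1.21 = 24.563 kPa.
The water table is 1.91 m below the base (< B = 2.86 m), so the ½γBN_γ term uses γ̄ = γ' + (d_w/B)(γ − γ') = 11.69 + (1.91/2.86)(20.3 − 11.69) = 17.44 kN/m³.
Cohesion term c·N_c = 25 × 42.2 = 1055 kPa; surcharge term q·N_q = 24.563 × 29.4 = 722.15 kPa; self-weight term 0.5·γ·B·N_γ = 0.5 × 17.44 × 2.86 × 28.8 = 718.25 kPa.
q_ult = 1055 + 722.15 + 718.25 = 2495.4 kPa.
q_all = q_ult / FS = 2495.4 / 3 = 831.8 kPa.

q_all ≈ 832 kPa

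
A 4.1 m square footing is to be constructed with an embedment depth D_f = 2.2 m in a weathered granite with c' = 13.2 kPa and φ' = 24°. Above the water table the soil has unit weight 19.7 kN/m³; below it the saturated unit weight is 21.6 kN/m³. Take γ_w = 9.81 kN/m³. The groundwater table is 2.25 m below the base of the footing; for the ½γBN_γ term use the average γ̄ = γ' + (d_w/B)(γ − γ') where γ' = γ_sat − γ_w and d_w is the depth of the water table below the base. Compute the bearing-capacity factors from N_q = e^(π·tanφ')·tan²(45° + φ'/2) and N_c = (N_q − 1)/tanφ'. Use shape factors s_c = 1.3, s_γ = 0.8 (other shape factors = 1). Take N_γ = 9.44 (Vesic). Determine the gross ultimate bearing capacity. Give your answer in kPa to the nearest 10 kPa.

q_ult ≈ 1000 kPa

tan24° = 0.4452, so N_q = e^(π×0.4452)·tan²(57°) = 4.05 × 2.371 = 9.6.
N_c = (9.6 − 1)/tan24° = 19.32.
Overburden at base level: q = 19.7 × 2.2 = 43.34 kPa.
The water table is 2.25 m below the base (< B = 4.1 m), so the ½γBN_γ term uses γ̄ = γ' + (d_w/B)(γ − γ') = 11.79 + (2.25/4.1)(19.7 − 11.79) = 16.131 kN/m³.
Cohesion term c·N_c·s_c = 13.2 × 19.324 × 1.3 = 331.59 kPa; surcharge term q·N_q = 43.34 × 9.6034 = 416.21 kPa; self-weight term 0.5·γ·B·N_γ·s_γ = 0.5 × 16.131 × 4.1 × 9.44 × 0.8 = 249.73 kPa.
q_ult = 331.59 + 416.21 + 249.73 = 997.53 kPa.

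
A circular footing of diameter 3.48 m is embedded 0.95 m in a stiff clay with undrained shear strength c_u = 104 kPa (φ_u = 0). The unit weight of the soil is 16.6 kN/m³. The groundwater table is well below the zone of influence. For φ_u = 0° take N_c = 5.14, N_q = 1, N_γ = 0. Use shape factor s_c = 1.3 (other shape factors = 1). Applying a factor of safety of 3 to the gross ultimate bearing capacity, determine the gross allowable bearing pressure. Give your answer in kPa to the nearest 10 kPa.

Effective surcharge at the founding depth q = γ·D_f = 16.6 × 0.95 = 15.77 kPa.
q_ult = c·N_c·s_c + q·N_q
     = 104 × 5.14 × 1.3 + 15.77 × 1
     = 694.93 + 15.77 = 710.7 kPa.
q_all = q_ult / FS = 710.7 / 3 = 236.9 kPa.

q_all ≈ 240 kPa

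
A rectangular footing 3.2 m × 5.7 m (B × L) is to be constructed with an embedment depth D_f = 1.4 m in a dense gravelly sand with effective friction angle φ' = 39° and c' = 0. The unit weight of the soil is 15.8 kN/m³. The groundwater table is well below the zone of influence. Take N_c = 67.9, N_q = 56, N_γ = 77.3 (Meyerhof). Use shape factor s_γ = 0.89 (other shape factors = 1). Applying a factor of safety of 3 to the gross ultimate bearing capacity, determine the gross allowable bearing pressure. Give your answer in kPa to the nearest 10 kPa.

q_all ≈ 990 kPa

Overburden at base level: q = 15.8 × 1.4 = 22.12 kPa.
Surcharge term q·N_q = 22.12 × 56 = 1238.7 kPa; self-weight term 0.5·γ·B·N_γ·s_γ = 0.5 × 15.8 × 3.2 × 77.3 × 0.89 = 1739.2 kPa.
q_ult = 1238.7 + 1739.2 = 2977.9 kPa.
q_all = q_ult / FS = 2977.9 / 3 = 992.64 kPa.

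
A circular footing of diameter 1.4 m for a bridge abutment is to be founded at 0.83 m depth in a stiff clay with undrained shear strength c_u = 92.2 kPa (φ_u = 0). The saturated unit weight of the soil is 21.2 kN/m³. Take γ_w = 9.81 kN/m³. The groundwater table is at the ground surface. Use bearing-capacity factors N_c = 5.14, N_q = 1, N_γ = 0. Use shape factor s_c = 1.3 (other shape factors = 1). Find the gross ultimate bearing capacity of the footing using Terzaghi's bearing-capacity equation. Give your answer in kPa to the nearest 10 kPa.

With the water table at the surface the whole profile is submerged: γ' = 21.2 − 9.81 = 11.39 kN/m³, so q = γ'·D_f = 9.4537 kPa.
q_ult = c·N_c·s_c + q·N_q
     = 92.2 × 5.14 × 1.3 + 9.4537 × 1
     = 616.08 + 9.4537 = 625.53 kPa.

q_ult ≈ 630 kPa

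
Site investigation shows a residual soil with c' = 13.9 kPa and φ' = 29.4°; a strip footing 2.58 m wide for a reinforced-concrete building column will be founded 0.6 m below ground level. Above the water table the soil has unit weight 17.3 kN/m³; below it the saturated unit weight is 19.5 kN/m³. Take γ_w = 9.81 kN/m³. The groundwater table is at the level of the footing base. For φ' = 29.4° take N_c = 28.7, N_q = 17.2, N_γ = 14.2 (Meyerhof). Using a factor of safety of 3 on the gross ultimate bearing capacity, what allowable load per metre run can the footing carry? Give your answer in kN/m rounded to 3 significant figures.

≈ 649 kN/m

Overburden at base level: q = 17.3 × 0.6 = 10.38 kPa.
Below the base the soil is submerged, so the ½γBN_γ term uses γ' = 19.5 − 9.81 = 9.69 kN/m³.
Cohesion term c·N_c = 13.9 × 28.7 = 398.93 kPa; surcharge term q·N_q = 10.38 × 17.2 = 178.54 kPa; self-weight term 0.5·γ·B·N_γ = 0.5 × 9.69 × 2.58 × 14.2 = 177.5 kPa.
q_ult = 398.93 + 178.54 + 177.5 = 754.97 kPa.
Gross allowable pressure q_all = 754.97 / 3 = 251.66 kPa.
Allowable wall load = q_all × B = 251.66 × 2.58 = 649.27 kN per metre run.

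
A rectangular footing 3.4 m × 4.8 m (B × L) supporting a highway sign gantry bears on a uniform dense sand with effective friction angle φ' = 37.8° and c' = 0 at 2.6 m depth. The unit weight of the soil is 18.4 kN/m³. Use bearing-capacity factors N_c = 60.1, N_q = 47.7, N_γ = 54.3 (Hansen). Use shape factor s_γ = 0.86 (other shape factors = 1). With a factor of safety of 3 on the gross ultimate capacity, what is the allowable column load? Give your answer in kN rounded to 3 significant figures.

q = γ·D_f = 18.4 × 2.6 = 47.84 kPa.
q·N_q = 47.84 × 47.7 = 2282 kPa
0.5·γ·B·N_γ·s_γ = 0.5 × 18.4 × 3.4 × 54.3 × 0.86 = 1460.7 kPa
q_ult = 2282 + 1460.7 = 3742.7 kPa.
Gross allowable pressure q_all = 3742.7 / 3 = 1247.6 kPa.
Footing area = 16.32 m², so allowable column load = 1247.6 × 16.32 = 20360 kN.

P_all ≈ 20400 kN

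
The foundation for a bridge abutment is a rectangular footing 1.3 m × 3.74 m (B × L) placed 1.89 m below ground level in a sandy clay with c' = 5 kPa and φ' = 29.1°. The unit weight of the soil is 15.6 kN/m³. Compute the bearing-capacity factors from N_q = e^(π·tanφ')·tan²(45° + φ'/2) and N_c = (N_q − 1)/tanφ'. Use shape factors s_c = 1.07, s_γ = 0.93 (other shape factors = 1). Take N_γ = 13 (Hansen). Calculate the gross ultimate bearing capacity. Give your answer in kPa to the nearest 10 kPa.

tan29.1° = 0.5566, so N_q = e^(π×0.5566)·tan²(59.55°) = 5.746 × 2.894 = 16.63.
N_c = (16.63 − 1)/tan29.1° = 28.08.
Overburden at base level: q = 15.6 × 1.89 = 29.484 kPa.
Cohesion term c·N_c·s_c = 5 × 28.078 × 1.07 = 150.22 kPa; surcharge term q·N_q = 29.484 × 16.628 = 490.26 kPa; self-weight term 0.5·γ·B·N_γ·s_γ = 0.5 × 15.6 × 1.3 × 13 × 0.93 = 122.59 kPa.
q_ult = 150.22 + 490.26 + 122.59 = 763.07 kPa.

q_ult ≈ 760 kPa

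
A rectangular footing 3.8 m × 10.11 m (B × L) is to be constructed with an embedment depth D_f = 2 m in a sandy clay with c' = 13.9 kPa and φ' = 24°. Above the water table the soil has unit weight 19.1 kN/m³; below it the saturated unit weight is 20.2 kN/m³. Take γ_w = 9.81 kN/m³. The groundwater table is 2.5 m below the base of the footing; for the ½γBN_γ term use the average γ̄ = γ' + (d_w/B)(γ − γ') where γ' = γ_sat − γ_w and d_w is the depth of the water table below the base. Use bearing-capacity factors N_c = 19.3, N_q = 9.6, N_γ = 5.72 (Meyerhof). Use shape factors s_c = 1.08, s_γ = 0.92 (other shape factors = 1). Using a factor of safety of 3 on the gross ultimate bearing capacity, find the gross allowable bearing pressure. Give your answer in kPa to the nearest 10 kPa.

q_all ≈ 270 kPa

Overburden at base level: q = 19.1 × 2 = 38.2 kPa.
The water table is 2.5 m below the base (< B = 3.8 m), so the ½γBN_γ term uses γ̄ = γ' + (d_w/B)(γ − γ') = 10.39 + (2.5/3.8)(19.1 − 10.39) = 16.12 kN/m³.
Cohesion term c·N_c·s_c = 13.9 × 19.3 × 1.08 = 289.73 kPa; surcharge term q·N_q = 38.2 × 9.6 = 366.72 kPa; self-weight term 0.5·γ·B·N_γ·s_γ = 0.5 × 16.12 × 3.8 × 5.72 × 0.92 = 161.18 kPa.
q_ult = 289.73 + 366.72 + 161.18 = 817.63 kPa.
q_all = 817.63 / 3 = 272.54 kPa.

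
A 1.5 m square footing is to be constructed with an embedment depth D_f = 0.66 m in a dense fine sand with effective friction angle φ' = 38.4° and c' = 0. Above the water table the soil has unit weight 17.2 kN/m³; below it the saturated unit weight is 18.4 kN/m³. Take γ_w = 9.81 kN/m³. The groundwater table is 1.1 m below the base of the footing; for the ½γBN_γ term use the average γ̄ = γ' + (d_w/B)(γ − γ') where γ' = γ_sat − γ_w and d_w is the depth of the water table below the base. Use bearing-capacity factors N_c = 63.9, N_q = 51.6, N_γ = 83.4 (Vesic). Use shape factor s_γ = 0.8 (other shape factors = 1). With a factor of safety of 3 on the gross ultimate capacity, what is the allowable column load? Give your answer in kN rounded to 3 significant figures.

P_all ≈ 999 kN

Overburden at base level: q = 17.2 × 0.66 = 11.352 kPa.
The water table is 1.1 m below the base (< B = 1.5 m), so the ½γBN_γ term uses γ̄ = γ' + (d_w/B)(γ − γ') = 8.59 + (1.1/1.5)(17.2 − 8.59) = 14.904 kN/m³.
Surcharge term q·N_q = 11.352 × 51.6 = 585.76 kPa; self-weight term 0.5·γ·B·N_γ·s_γ = 0.5 × 14.904 × 1.5 × 83.4 × 0.8 = 745.8 kPa.
q_ult = 585.76 + 745.8 = 1331.6 kPa.
Gross allowable pressure q_all = 1331.6 / 3 = 443.85 kPa.
Footing area = 2.25 m², so allowable column load = 443.85 × 2.25 = 998.67 kN.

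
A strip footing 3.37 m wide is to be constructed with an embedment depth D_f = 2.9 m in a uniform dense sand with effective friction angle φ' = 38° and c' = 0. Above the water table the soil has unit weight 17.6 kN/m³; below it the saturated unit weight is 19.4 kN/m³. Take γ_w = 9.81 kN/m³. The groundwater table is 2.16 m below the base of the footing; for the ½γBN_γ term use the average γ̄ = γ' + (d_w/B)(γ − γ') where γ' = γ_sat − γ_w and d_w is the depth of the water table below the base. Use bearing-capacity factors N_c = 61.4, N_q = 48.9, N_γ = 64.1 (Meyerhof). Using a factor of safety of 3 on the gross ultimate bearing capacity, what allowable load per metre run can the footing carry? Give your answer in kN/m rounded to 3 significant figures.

q = γ·D_f = 17.6 × 2.9 = 51.04 kPa.
γ' = 9.59 kN/m³; averaging over the depth B below the base, γ̄ = γ' + (d_w/B)(γ − γ') = 14.724 kN/m³.
q·N_q = 51.04 × 48.9 = 2495.9 kPa
0.5·γ·B·N_γ = 0.5 × 14.724 × 3.37 × 64.1 = 1590.3 kPa
q_ult = 2495.9 + 1590.3 = 4086.2 kPa.
Gross allowable pressure q_all = 4086.2 / 3 = 1362.1 kPa.
Allowable wall load = q_all × B = 1362.1 × 3.37 = 4590.1 kN per metre run.

≈ 4590 kN/m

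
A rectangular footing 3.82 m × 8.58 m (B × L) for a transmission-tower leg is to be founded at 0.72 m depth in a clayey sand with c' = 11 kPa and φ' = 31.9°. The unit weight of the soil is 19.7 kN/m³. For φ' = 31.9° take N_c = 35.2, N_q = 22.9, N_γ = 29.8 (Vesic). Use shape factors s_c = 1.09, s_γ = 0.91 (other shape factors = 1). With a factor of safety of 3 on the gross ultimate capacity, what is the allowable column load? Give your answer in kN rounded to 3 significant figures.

Effective surcharge at the founding depth q = γ·D_f = 19.7 × 0.72 = 14.184 kPa.
q_ult = c·N_c·s_c + q·N_q + 0.5·γ·B·N_γ·s_γ
     = 11 × 35.2 × 1.09 + 14.184 × 22.9 + 0.5 × 19.7 × 3.82 × 29.8 × 0.91
     = 422.05 + 324.81 + 1020.4 = 1767.2 kPa.
Gross allowable pressure q_all = 1767.2 / 3 = 589.08 kPa.
Footing area = 32.7756 m², so allowable column load = 589.08 × 32.7756 = 19307 kN.

P_all ≈ 19300 kN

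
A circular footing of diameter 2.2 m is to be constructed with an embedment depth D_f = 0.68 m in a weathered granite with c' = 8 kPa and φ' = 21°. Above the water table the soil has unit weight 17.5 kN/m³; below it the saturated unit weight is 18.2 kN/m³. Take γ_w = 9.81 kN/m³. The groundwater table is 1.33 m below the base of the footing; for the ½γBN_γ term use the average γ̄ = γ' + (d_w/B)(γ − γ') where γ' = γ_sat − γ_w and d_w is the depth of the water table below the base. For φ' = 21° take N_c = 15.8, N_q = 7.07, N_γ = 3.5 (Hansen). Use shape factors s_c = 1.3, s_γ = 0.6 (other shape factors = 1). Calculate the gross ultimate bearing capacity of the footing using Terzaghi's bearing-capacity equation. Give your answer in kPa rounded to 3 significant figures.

q_ult ≈ 281 kPa

Effective surcharge at the founding depth q = γ·D_f = 17.5 × 0.68 = 11.9 kPa.
With d_w = 1.33 m < B, γ̄ = 8.39 + (1.33/2.2) × (17.5 − 8.39) = 13.897 kN/m³.
q_ult = c·N_c·s_c + q·N_q + 0.5·γ·B·N_γ·s_γ
     = 8 × 15.8 × 1.3 + 11.9 × 7.07 + 0.5 × 13.897 × 2.2 × 3.5 × 0.6
     = 164.32 + 84.133 + 32.103 = 280.56 kPa.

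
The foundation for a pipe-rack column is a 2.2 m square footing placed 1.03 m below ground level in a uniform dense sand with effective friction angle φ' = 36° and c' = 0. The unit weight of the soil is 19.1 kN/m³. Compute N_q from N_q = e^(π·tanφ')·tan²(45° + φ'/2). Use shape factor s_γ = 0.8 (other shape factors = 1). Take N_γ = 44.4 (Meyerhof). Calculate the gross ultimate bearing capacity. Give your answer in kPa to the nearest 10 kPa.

q_ult ≈ 1490 kPa

tan36° = 0.7265, so N_q = e^(π×0.7265)·tan²(63°) = 9.801 × 3.852 = 37.75.
q = γ·D_f = 19.1 × 1.03 = 19.673 kPa.
q·N_q = 19.673 × 37.752 = 742.7 kPa
0.5·γ·B·N_γ·s_γ = 0.5 × 19.1 × 2.2 × 44.4 × 0.8 = 746.28 kPa
q_ult = 742.7 + 746.28 = 1489 kPa.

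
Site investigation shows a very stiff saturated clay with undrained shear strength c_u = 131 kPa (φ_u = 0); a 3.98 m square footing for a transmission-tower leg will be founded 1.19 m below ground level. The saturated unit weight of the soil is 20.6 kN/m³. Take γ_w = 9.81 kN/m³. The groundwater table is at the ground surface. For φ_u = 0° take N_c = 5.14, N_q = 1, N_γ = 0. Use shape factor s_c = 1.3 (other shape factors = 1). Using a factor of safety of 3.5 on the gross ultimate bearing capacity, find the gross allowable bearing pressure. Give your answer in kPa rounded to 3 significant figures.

q_all ≈ 254 kPa

γ' = 20.6 − 9.81 = 10.79 kN/m³ (submerged throughout). q = 10.79 × 1.19 = 12.84 kPa.
c·N_c·s_c = 131 × 5.14 × 1.3 = 875.34 kPa
q·N_q = 12.84 × 1 = 12.84 kPa
q_ult = 875.34 + 12.84 = 888.18 kPa.
q_all = 888.18 / 3.5 = 253.77 kPa.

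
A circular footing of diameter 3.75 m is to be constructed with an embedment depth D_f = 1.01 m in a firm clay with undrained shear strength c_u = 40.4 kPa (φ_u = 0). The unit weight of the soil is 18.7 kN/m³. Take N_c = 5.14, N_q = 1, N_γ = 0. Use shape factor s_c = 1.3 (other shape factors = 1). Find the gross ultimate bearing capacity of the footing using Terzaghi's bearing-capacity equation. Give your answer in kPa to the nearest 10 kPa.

q_ult ≈ 290 kPa

Effective surcharge at the founding depth q = γ·D_f = 18.7 × 1.01 = 18.887 kPa.
q_ult = c·N_c·s_c + q·N_q
     = 40.4 × 5.14 × 1.3 + 18.887 × 1
     = 269.95 + 18.887 = 288.84 kPa.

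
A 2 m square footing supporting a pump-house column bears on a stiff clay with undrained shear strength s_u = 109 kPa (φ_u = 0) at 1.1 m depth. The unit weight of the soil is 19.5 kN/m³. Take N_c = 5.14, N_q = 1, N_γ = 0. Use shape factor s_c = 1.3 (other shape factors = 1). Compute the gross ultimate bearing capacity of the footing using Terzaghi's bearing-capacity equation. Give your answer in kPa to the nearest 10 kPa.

q_ult ≈ 750 kPa

Effective surcharge at the founding depth q = γ·D_f = 19.5 × 1.1 = 21.45 kPa.
q_ult = c·N_c·s_c + q·N_q
     = 109 × 5.14 × 1.3 + 21.45 × 1
     = 728.34 + 21.45 = 749.79 kPa.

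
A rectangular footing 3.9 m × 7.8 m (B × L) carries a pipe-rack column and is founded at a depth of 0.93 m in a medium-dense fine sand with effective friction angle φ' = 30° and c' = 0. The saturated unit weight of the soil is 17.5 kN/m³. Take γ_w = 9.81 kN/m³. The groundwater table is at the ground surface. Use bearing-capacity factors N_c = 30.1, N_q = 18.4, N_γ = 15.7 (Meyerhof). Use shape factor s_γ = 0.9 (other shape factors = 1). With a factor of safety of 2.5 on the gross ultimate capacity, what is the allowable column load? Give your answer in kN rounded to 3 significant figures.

P_all ≈ 4180 kN

Water table at ground surface, so effective unit weight γ' = 17.5 − 9.81 = 7.69 kN/m³ is used throughout; overburden q = 7.69 × 0.93 = 7.1517 kPa; the same γ' applies in the ½γBN_γ term.
Surcharge term q·N_q = 7.1517 × 18.4 = 131.59 kPa; self-weight term 0.5·γ·B·N_γ·s_γ = 0.5 × 7.69 × 3.9 × 15.7 × 0.9 = 211.89 kPa.
q_ult = 131.59 + 211.89 = 343.48 kPa.
Gross allowable pressure q_all = 343.48 / 2.5 = 137.39 kPa.
Footing area = 30.42 m², so allowable column load = 137.39 × 30.42 = 4179.4 kN.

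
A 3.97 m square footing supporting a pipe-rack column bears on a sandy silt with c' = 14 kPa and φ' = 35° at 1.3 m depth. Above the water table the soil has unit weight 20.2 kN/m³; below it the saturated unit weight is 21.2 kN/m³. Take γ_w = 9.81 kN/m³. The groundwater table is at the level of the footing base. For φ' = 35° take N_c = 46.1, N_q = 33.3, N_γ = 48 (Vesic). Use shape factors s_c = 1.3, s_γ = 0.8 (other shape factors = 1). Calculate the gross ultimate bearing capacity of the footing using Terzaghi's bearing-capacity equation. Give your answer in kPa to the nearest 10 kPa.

Effective surcharge at the founding depth q = γ·D_f = 20.2 × 1.3 = 26.26 kPa.
The water table coincides with the base, so in the self-weight term γ → γ' = 11.39 kN/m³.
q_ult = c·N_c·s_c + q·N_q + 0.5·γ·B·N_γ·s_γ
     = 14 × 46.1 × 1.3 + 26.26 × 33.3 + 0.5 × 11.39 × 3.97 × 48 × 0.8
     = 839.02 + 874.46 + 868.19 = 2581.7 kPa.

q_ult ≈ 2580 kPa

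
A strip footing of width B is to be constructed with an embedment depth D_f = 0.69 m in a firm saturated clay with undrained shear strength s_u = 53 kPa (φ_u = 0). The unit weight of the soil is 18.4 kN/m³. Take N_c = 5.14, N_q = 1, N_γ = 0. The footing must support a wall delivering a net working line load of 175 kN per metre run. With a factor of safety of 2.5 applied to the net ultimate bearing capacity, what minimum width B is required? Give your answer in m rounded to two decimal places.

Effective surcharge at the founding depth q = γ·D_f = 18.4 × 0.69 = 12.696 kPa.
q_ult = c·N_c + q·N_q
     = 53 × 5.14 + 12.696 × 1
     = 272.42 + 12.696 = 285.12 kPa.
For φ = 0 the ½γBN_γ term vanishes, so q_ult is independent of B. q_net = 285.12 − 12.696 = 272.42 kPa; q_all(net) = 272.42/2.5 = 108.97 kPa.
Required width B = w / q_all(net) = 175 / 108.97 = 1.606 m.

B = 1.61 m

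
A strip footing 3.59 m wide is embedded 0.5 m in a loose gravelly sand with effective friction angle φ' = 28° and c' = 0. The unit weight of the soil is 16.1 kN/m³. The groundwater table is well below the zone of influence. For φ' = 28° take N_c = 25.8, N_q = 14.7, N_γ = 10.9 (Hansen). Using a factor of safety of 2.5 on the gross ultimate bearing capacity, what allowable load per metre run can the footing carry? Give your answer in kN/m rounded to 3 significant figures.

q = γ·D_f = 16.1 × 0.5 = 8.05 kPa.
q·N_q = 8.05 × 14.7 = 118.34 kPa
0.5·γ·B·N_γ = 0.5 × 16.1 × 3.59 × 10.9 = 315 kPa
q_ult = 118.34 + 315 = 433.34 kPa.
Gross allowable pressure q_all = 433.34 / 2.5 = 173.34 kPa.
Allowable wall load = q_all × B = 173.34 × 3.59 = 622.28 kN per metre run.

≈ 622 kN/m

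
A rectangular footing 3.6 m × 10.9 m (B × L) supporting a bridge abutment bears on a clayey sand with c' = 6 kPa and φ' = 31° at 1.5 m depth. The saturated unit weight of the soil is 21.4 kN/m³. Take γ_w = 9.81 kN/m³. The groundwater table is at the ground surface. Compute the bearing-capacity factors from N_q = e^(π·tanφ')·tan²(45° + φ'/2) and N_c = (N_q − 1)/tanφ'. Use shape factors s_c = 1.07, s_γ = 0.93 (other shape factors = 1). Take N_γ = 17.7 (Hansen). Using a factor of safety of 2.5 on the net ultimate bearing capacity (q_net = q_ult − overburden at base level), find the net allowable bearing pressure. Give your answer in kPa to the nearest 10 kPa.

N_q = e^(π·tan31°)·tan²(60.5°) = 20.63; N_c = (N_q − 1)/tanφ' = 32.67.
γ' = 21.4 − 9.81 = 11.59 kN/m³ (submerged throughout). q = 11.59 × 1.5 = 17.385 kPa; the same γ' applies in the ½γBN_γ term.
c·N_c·s_c = 6 × 32.671 × 1.07 = 209.75 kPa
q·N_q = 17.385 × 20.631 = 358.67 kPa
0.5·γ·B·N_γ·s_γ = 0.5 × 11.59 × 3.6 × 17.7 × 0.93 = 343.41 kPa
q_ult = 209.75 + 358.67 + 343.41 = 911.82 kPa.
q_net = 911.82 − 17.385 = 894.44 kPa.
q_all(net) = 894.44 / 2.5 = 357.78 kPa.

q_all(net) ≈ 360 kPa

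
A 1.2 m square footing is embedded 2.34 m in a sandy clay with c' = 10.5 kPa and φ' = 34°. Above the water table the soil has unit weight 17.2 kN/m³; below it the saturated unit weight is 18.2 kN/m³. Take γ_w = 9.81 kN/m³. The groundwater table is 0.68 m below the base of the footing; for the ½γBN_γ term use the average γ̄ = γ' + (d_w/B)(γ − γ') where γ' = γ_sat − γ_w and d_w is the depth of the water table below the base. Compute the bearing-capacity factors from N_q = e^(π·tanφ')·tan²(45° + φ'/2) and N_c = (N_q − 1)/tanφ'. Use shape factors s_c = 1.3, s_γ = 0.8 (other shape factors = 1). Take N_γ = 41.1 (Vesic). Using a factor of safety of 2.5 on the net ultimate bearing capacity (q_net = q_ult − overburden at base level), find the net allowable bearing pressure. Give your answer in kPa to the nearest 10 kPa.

N_q = e^(π·tan34°)·tan²(62°) = 29.44; N_c = (N_q − 1)/tanφ' = 42.16.
Overburden at base level: q = 17.2 × 2.34 = 40.248 kPa.
The water table is 0.68 m below the base (< B = 1.2 m), so the ½γBN_γ term uses γ̄ = γ' + (d_w/B)(γ − γ') = 8.39 + (0.68/1.2)(17.2 − 8.39) = 13.382 kN/m³.
Cohesion term c·N_c·s_c = 10.5 × 42.164 × 1.3 = 575.53 kPa; surcharge term q·N_q = 40.248 × 29.44 = 1184.9 kPa; self-weight term 0.5·γ·B·N_γ·s_γ = 0.5 × 13.382 × 1.2 × 41.1 × 0.8 = 264.01 kPa.
q_ult = 575.53 + 1184.9 + 264.01 = 2024.4 kPa.
q_net = 2024.4 − 40.248 = 1984.2 kPa.
q_all(net) = 1984.2 / 2.5 = 793.67 kPa.

q_all(net) ≈ 790 kPa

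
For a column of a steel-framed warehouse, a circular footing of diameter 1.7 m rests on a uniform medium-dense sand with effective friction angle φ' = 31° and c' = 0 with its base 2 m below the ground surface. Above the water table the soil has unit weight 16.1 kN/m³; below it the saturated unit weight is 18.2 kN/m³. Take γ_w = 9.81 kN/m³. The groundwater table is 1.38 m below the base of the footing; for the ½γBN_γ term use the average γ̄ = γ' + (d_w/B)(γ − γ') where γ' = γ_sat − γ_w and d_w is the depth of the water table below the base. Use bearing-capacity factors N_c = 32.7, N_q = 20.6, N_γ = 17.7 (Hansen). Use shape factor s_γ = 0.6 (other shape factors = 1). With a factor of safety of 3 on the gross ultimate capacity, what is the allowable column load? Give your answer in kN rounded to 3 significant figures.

q = γ·D_f = 16.1 × 2 = 32.2 kPa.
γ' = 8.39 kN/m³; averaging over the depth B below the base, γ̄ = γ' + (d_w/B)(γ − γ') = 14.649 kN/m³.
q·N_q = 32.2 × 20.6 = 663.32 kPa
0.5·γ·B·N_γ·s_γ = 0.5 × 14.649 × 1.7 × 17.7 × 0.6 = 132.23 kPa
q_ult = 663.32 + 132.23 = 795.55 kPa.
Gross allowable pressure q_all = 795.55 / 3 = 265.18 kPa.
Footing area = 2.2698 m², so allowable column load = 265.18 × 2.2698 = 601.92 kN.

P_all ≈ 602 kN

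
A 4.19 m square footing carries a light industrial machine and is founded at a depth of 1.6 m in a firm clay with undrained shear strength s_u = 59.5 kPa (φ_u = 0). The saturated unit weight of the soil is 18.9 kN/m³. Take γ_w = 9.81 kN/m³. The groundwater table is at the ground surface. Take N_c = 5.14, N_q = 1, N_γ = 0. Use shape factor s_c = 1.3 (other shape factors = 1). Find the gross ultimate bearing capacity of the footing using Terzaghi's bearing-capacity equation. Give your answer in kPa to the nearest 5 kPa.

q_ult ≈ 410 kPa

Water table at ground surface, so effective unit weight γ' = 18.9 − 9.81 = 9.09 kN/m³ is used throughout; overburden q = 9.09 × 1.6 = 14.544 kPa.
Cohesion term c·N_c·s_c = 59.5 × 5.14 × 1.3 = 397.58 kPa; surcharge term q·N_q = 14.544 × 1 = 14.544 kPa.
q_ult = 397.58 + 14.544 = 412.12 kPa.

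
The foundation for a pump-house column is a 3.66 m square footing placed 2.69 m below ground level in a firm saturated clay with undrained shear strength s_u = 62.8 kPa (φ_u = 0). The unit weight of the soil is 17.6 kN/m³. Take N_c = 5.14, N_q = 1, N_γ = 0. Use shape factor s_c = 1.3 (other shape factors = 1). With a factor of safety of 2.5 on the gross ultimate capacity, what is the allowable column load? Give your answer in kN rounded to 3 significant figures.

Overburden at base level: q = 17.6 × 2.69 = 47.344 kPa.
Cohesion term c·N_c·s_c = 62.8 × 5.14 × 1.3 = 419.63 kPa; surcharge term q·N_q = 47.344 × 1 = 47.344 kPa.
q_ult = 419.63 + 47.344 = 466.97 kPa.
Gross allowable pressure q_all = 466.97 / 2.5 = 186.79 kPa.
Footing area = 13.3956 m², so allowable column load = 186.79 × 13.3956 = 2502.2 kN.

P_all ≈ 2500 kN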